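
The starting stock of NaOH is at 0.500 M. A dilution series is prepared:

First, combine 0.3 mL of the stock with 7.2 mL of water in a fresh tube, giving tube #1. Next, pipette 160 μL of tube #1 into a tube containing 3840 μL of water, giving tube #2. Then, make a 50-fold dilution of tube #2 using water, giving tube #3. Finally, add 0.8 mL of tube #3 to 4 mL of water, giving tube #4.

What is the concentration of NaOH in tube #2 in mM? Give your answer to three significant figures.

Step 1: 0.3 mL + 7.2 mL = 7.5 mL total → factor 7.5/0.3 = 25
Step 2: 160 μL + 3840 μL = 4000 μL total → factor 4000/160 = 25
Dilution factor through tube #2 = 25 × 25 = 625
[tube #2] = 0.500 M / 625 = 0.0008000 M = 0.800 mM

0.800 mM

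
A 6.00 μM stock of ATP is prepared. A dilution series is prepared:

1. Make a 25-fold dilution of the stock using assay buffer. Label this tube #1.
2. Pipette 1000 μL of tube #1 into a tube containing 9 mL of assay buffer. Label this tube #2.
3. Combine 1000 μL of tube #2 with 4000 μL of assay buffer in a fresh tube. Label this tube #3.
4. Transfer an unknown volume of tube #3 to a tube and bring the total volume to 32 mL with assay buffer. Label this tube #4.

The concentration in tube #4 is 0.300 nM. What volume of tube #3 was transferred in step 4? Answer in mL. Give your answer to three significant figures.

2.00 mL

Step 1: 25-fold → factor 25
Step 2: 1000 μL + 9 mL = 10000 μL total → factor 10000/1000 = 10
Step 3: 1000 μL + 4000 μL = 5000 μL total → factor 5000/1000 = 5
Step 4: v brought to 32 mL → factor = 32 mL/v
Product of known-step factors = 1250
Overall factor = 6.00 μM / (0.300 nM) = 20000
Step-4 factor = 20000 / 1250 = 16
v = 32 mL / 16 = 2.00 mL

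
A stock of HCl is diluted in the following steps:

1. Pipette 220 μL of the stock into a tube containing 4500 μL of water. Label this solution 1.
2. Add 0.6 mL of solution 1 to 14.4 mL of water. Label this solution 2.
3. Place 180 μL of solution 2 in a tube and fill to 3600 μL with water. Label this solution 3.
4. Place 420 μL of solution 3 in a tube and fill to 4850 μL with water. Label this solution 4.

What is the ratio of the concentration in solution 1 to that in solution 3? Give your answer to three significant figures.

500

Step 1: 220 μL + 4500 μL = 4720 μL total → factor 4720/220 = 21.455
Step 2: 0.6 mL + 14.4 mL = 15 mL total → factor 15/0.6 = 25
Step 3: 180 μL brought to 3600 μL → factor 3600/180 = 20
Dilution factor to solution 1 = 21.455; to solution 3 = 10727
[solution 1]/[solution 3] = (factor to solution 3)/(factor to solution 1) = 10727/21.455 = 500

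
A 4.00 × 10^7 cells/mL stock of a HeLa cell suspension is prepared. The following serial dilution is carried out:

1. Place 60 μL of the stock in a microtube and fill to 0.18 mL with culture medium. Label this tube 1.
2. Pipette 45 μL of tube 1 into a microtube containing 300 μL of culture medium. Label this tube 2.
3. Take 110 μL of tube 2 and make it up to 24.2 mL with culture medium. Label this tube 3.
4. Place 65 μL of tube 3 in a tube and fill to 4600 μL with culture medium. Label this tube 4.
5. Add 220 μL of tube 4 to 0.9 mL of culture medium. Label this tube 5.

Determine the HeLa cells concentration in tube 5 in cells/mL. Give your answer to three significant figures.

21.9 cells/mL

Step 1: 60 μL brought to 0.18 mL → factor 180/60 = 3
Step 2: 45 μL + 300 μL = 345 μL total → factor 345/45 = 7.6667
Step 3: 110 μL brought to 24.2 mL → factor 24200/110 = 220
Step 4: 65 μL brought to 4600 μL → factor 4600/65 = 70.769
Step 5: 220 μL + 0.9 mL = 1120 μL total → factor 1120/220 = 5.0909
Overall dilution factor = 3 × 7.6667 × 220 × 70.769 × 5.0909 = 1.823 × 10^6
Final = 4.00 × 10^7 cells/mL / 1.823 × 10^6 = 21.9 cells/mL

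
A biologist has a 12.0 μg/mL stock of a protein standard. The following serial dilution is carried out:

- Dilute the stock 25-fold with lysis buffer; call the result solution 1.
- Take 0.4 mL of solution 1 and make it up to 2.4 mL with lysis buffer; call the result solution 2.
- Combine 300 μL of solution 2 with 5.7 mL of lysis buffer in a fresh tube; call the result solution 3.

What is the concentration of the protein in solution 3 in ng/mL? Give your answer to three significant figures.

4.00 ng/mL

Step 1: 25-fold → factor 25
Step 2: 0.4 mL brought to 2.4 mL → factor 2.4/0.4 = 6
Step 3: 300 μL + 5.7 mL = 6000 μL total → factor 6000/300 = 20
Overall dilution factor = 25 × 6 × 20 = 3000
Final = 12.0 μg/mL / 3000 = 0.004000 μg/mL = 4.00 ng/mL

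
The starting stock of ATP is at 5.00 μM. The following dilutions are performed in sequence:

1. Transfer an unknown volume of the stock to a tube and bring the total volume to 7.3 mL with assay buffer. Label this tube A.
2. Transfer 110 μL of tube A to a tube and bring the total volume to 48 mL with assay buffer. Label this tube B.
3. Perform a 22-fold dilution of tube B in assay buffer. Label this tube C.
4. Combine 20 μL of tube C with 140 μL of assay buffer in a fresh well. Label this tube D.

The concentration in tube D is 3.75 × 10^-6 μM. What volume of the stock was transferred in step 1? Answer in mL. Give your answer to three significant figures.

0.420 mL

Step 1: v brought to 7.3 mL → factor = 7.3 mL/v
Step 2: 110 μL brought to 48 mL → factor 48000/110 = 436.36
Step 3: 22-fold → factor 22
Step 4: 20 μL + 140 μL = 160 μL total → factor 160/20 = 8
Product of known-step factors = 76800
Overall factor = 5.00 μM / (3.75 × 10^-6 μM) = 1.3333 × 10^6
Step-1 factor = 1.3333 × 10^6 / 76800 = 17.361
v = 7.3 mL / 17.361 = 0.420 mL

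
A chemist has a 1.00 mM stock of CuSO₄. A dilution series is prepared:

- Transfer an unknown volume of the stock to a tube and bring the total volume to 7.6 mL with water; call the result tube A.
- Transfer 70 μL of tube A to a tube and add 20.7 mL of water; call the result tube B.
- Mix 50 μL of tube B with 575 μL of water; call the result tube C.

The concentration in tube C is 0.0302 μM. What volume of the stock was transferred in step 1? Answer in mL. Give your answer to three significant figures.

0.851 mL

Step 1: v brought to 7.6 mL → factor = 7.6 mL/v
Step 2: 70 μL + 20.7 mL = 20770 μL total → factor 20770/70 = 296.71
Step 3: 50 μL + 575 μL = 625 μL total → factor 625/50 = 12.5
Product of known-step factors = 3708.9
Overall factor = 1.00 mM / (0.0302 μM) = 33113
Step-1 factor = 33113 / 3708.9 = 8.9278
v = 7.6 mL / 8.9278 = 0.851 mL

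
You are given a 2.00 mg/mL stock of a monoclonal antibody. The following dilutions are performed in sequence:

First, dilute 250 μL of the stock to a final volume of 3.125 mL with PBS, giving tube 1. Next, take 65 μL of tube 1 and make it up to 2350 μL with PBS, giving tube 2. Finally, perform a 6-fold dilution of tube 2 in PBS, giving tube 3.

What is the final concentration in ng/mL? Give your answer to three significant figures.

Step 1: 250 μL brought to 3.125 mL → factor 3125/250 = 12.5
Step 2: 65 μL brought to 2350 μL → factor 2350/65 = 36.154
Step 3: 6-fold → factor 6
Overall dilution factor = 12.5 × 36.154 × 6 = 2711.5
Final = 2.00 mg/mL / 2711.5 = 0.0007376 mg/mL = 738 ng/mL

738 ng/mL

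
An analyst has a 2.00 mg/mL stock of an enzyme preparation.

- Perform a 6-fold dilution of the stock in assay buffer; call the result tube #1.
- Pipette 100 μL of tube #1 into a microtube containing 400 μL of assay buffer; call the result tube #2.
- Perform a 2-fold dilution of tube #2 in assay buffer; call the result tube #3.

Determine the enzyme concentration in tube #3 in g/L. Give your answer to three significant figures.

Step 1: 6-fold → factor 6
Step 2: 100 μL + 400 μL = 500 μL total → factor 500/100 = 5
Step 3: 2-fold → factor 2
Overall dilution factor = 6 × 5 × 2 = 60
Final = 2.00 mg/mL / 60 = 0.03333 mg/mL = 0.0333 g/L

0.0333 g/L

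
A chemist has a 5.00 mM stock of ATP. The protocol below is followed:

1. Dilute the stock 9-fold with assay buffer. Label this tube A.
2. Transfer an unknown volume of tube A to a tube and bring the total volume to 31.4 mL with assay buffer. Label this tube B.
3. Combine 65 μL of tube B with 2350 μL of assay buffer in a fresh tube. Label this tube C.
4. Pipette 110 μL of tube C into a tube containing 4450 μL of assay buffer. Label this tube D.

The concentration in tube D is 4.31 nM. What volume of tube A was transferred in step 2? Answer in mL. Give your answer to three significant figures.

Step 1: 9-fold → factor 9
Step 2: v brought to 31.4 mL → factor = 31.4 mL/v
Step 3: 65 μL + 2350 μL = 2415 μL total → factor 2415/65 = 37.154
Step 4: 110 μL + 4450 μL = 4560 μL total → factor 4560/110 = 41.455
Product of known-step factors = 13862
Overall factor = 5.00 mM / (4.31 nM) = 1.1601 × 10^6
Step-2 factor = 1.1601 × 10^6 / 13862 = 83.69
v = 31.4 mL / 83.69 = 0.375 mL

0.375 mL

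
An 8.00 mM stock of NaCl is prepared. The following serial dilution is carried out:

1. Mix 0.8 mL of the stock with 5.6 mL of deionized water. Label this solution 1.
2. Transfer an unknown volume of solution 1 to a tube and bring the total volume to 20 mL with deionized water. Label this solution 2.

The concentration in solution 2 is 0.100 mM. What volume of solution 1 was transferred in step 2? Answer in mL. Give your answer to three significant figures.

Step 1: 0.8 mL + 5.6 mL = 6.4 mL total → factor 6.4/0.8 = 8
Step 2: v brought to 20 mL → factor = 20 mL/v
Product of known-step factors = 8
Overall factor = 8.00 mM / (0.100 mM) = 80
Step-2 factor = 80 / 8 = 10
v = 20 mL / 10 = 2.00 mL

2.00 mL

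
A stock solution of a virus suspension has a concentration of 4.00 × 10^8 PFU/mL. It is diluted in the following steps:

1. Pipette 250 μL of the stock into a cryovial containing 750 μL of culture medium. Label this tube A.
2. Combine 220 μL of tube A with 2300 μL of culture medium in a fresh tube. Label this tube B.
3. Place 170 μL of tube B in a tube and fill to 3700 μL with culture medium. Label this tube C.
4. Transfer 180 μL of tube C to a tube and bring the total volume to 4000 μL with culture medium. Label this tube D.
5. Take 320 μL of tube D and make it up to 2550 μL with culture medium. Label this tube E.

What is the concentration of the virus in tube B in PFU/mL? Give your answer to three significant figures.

Step 1: 250 μL + 750 μL = 1000 μL total → factor 1000/250 = 4
Step 2: 220 μL + 2300 μL = 2520 μL total → factor 2520/220 = 11.455
Dilution factor through tube B = 4 × 11.455 = 45.818
[tube B] = 4.00 × 10^8 PFU/mL / 45.818 = 8.73 × 10^6 PFU/mL

8.73 × 10^6 PFU/mL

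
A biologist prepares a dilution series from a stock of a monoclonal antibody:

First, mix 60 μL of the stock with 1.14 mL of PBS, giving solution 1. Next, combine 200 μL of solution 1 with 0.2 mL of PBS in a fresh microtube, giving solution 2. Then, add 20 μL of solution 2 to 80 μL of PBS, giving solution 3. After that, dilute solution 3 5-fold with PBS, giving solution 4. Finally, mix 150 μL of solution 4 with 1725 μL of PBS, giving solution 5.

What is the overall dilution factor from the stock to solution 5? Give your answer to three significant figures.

1.25 × 10^4

Step 1: 60 μL + 1.14 mL = 1200 μL total → factor 1200/60 = 20
Step 2: 200 μL + 0.2 mL = 400 μL total → factor 400/200 = 2
Step 3: 20 μL + 80 μL = 100 μL total → factor 100/20 = 5
Step 4: 5-fold → factor 5
Step 5: 150 μL + 1725 μL = 1875 μL total → factor 1875/150 = 12.5
Overall dilution factor = 20 × 2 × 5 × 5 × 12.5 = 12500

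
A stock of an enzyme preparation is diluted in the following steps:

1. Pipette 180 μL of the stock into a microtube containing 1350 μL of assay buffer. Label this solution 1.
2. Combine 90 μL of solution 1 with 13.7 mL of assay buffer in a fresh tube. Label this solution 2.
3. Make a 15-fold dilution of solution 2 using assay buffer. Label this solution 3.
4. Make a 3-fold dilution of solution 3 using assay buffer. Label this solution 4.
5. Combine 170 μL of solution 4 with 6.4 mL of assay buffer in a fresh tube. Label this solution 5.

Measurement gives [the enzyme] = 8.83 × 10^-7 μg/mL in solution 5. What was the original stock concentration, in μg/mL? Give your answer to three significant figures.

Step 1: 180 μL + 1350 μL = 1530 μL total → factor 1530/180 = 8.5
Step 2: 90 μL + 13.7 mL = 13790 μL total → factor 13790/90 = 153.22
Step 3: 15-fold → factor 15
Step 4: 3-fold → factor 3
Step 5: 170 μL + 6.4 mL = 6570 μL total → factor 6570/170 = 38.647
Overall dilution factor = 8.5 × 153.22 × 15 × 3 × 38.647 = 2.265 × 10^6
Stock = 8.83 × 10^-7 μg/mL × 2.265 × 10^6 = 2.00 μg/mL

2.00 μg/mL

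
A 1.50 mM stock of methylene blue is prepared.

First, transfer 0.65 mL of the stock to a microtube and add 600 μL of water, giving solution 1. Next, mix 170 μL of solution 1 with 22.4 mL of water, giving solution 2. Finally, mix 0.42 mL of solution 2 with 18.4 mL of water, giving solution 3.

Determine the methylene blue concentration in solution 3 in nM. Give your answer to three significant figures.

Step 1: 0.65 mL + 600 μL = 1.25 mL total → factor 1.25/0.65 = 1.9231
Step 2: 170 μL + 22.4 mL = 22570 μL total → factor 22570/170 = 132.76
Step 3: 0.42 mL + 18.4 mL = 18.82 mL total → factor 18.82/0.42 = 44.81
Overall dilution factor = 1.9231 × 132.76 × 44.81 = 11441
Final = 1.50 mM / 11441 = 0.0001311 mM = 131 nM

131 nM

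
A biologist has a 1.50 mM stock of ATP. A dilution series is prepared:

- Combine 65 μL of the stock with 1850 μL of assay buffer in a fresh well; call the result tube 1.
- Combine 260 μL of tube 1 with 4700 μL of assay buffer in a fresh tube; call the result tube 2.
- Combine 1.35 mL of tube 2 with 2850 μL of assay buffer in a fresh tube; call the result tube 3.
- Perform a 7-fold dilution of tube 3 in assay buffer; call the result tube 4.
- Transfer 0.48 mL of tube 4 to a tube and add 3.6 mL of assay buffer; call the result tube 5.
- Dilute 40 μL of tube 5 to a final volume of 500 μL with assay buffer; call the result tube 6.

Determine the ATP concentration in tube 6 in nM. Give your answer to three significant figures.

Step 1: 65 μL + 1850 μL = 1915 μL total → factor 1915/65 = 29.462
Step 2: 260 μL + 4700 μL = 4960 μL total → factor 4960/260 = 19.077
Step 3: 1.35 mL + 2850 μL = 4.2 mL total → factor 4.2/1.35 = 3.1111
Step 4: 7-fold → factor 7
Step 5: 0.48 mL + 3.6 mL = 4.08 mL total → factor 4.08/0.48 = 8.5
Step 6: 40 μL brought to 500 μL → factor 500/40 = 12.5
Overall dilution factor = 29.462 × 19.077 × 3.1111 × 7 × 8.5 × 12.5 = 1.3005 × 10^6
Final = 1.50 mM / 1.3005 × 10^6 = 1.153 × 10^-6 mM = 1.15 nM

1.15 nM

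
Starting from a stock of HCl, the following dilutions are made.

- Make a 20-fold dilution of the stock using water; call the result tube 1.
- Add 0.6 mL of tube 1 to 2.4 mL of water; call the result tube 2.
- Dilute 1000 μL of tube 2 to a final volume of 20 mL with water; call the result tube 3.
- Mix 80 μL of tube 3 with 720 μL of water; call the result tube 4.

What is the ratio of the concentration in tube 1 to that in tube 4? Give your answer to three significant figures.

1.00 × 10^3

Step 1: 20-fold → factor 20
Step 2: 0.6 mL + 2.4 mL = 3 mL total → factor 3/0.6 = 5
Step 3: 1000 μL brought to 20 mL → factor 20000/1000 = 20
Step 4: 80 μL + 720 μL = 800 μL total → factor 800/80 = 10
Dilution factor to tube 1 = 20; to tube 4 = 20000
[tube 1]/[tube 4] = (factor to tube 4)/(factor to tube 1) = 20000/20 = 1.00 × 10^3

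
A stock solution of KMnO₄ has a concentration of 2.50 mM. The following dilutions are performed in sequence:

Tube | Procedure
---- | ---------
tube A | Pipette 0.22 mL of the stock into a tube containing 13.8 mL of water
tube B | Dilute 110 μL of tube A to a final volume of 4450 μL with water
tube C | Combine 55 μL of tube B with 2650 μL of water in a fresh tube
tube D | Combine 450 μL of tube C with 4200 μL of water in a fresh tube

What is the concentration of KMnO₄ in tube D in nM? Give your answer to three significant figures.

1.91 nM

Step 1: 0.22 mL + 13.8 mL = 14.02 mL total → factor 14.02/0.22 = 63.727
Step 2: 110 μL brought to 4450 μL → factor 4450/110 = 40.455
Step 3: 55 μL + 2650 μL = 2705 μL total → factor 2705/55 = 49.182
Step 4: 450 μL + 4200 μL = 4650 μL total → factor 4650/450 = 10.333
Overall dilution factor = 63.727 × 40.455 × 49.182 × 10.333 = 1.3102 × 10^6
Final = 2.50 mM / 1.3102 × 10^6 = 1.908 × 10^-6 mM = 1.91 nM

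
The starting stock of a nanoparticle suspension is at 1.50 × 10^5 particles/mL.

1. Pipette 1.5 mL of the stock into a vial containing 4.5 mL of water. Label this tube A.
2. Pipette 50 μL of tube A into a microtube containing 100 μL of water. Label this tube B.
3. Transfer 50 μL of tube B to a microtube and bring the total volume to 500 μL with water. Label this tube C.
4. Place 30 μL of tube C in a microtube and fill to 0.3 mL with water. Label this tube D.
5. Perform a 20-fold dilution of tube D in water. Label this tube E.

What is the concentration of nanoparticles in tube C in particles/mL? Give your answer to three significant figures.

1.25 × 10^3 particles/mL

Step 1: 1.5 mL + 4.5 mL = 6 mL total → factor 6/1.5 = 4
Step 2: 50 μL + 100 μL = 150 μL total → factor 150/50 = 3
Step 3: 50 μL brought to 500 μL → factor 500/50 = 10
Dilution factor through tube C = 4 × 3 × 10 = 120
[tube C] = 1.50 × 10^5 particles/mL / 120 = 1.25 × 10^3 particles/mL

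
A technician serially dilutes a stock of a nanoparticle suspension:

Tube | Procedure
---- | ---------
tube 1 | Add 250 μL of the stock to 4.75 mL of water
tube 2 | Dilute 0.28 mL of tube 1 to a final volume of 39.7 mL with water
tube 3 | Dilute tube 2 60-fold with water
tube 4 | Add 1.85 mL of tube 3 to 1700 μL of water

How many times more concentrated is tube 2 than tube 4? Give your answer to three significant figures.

115

Step 1: 250 μL + 4.75 mL = 5000 μL total → factor 5000/250 = 20
Step 2: 0.28 mL brought to 39.7 mL → factor 39.7/0.28 = 141.79
Step 3: 60-fold → factor 60
Step 4: 1.85 mL + 1700 μL = 3.55 mL total → factor 3.55/1.85 = 1.9189
Dilution factor to tube 2 = 2835.7; to tube 4 = 3.2649 × 10^5
[tube 2]/[tube 4] = (factor to tube 4)/(factor to tube 2) = 3.2649 × 10^5/2835.7 = 115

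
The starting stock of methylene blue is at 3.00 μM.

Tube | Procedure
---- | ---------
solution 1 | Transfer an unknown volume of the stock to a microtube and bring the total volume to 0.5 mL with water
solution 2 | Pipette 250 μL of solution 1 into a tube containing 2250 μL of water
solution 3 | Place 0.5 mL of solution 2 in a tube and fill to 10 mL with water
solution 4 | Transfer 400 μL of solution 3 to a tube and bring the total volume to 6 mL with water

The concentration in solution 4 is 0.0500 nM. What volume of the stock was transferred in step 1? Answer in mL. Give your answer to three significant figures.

0.0250 mL

Step 1: v brought to 0.5 mL → factor = 0.5 mL/v
Step 2: 250 μL + 2250 μL = 2500 μL total → factor 2500/250 = 10
Step 3: 0.5 mL brought to 10 mL → factor 10/0.5 = 20
Step 4: 400 μL brought to 6 mL → factor 6000/400 = 15
Product of known-step factors = 3000
Overall factor = 3.00 μM / (0.0500 nM) = 60000
Step-1 factor = 60000 / 3000 = 20
v = 0.5 mL / 20 = 0.0250 mL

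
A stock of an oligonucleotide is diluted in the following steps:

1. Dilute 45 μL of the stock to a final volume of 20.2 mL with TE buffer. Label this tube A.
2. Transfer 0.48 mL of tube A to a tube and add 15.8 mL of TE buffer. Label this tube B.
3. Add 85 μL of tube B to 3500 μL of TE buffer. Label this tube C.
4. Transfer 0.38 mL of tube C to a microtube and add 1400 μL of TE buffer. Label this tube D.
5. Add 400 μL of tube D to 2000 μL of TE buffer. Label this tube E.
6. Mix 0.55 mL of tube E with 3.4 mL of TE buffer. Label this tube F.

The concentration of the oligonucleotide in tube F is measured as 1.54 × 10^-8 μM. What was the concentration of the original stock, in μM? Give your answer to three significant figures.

2.00 μM

Step 1: 45 μL brought to 20.2 mL → factor 20200/45 = 448.89
Step 2: 0.48 mL + 15.8 mL = 16.28 mL total → factor 16.28/0.48 = 33.917
Step 3: 85 μL + 3500 μL = 3585 μL total → factor 3585/85 = 42.176
Step 4: 0.38 mL + 1400 μL = 1.78 mL total → factor 1.78/0.38 = 4.6842
Step 5: 400 μL + 2000 μL = 2400 μL total → factor 2400/400 = 6
Step 6: 0.55 mL + 3.4 mL = 3.95 mL total → factor 3.95/0.55 = 7.1818
Overall dilution factor = 448.89 × 33.917 × 42.176 × 4.6842 × 6 × 7.1818 = 1.2961 × 10^8
Stock = 1.54 × 10^-8 μM × 1.2961 × 10^8 = 2.00 μM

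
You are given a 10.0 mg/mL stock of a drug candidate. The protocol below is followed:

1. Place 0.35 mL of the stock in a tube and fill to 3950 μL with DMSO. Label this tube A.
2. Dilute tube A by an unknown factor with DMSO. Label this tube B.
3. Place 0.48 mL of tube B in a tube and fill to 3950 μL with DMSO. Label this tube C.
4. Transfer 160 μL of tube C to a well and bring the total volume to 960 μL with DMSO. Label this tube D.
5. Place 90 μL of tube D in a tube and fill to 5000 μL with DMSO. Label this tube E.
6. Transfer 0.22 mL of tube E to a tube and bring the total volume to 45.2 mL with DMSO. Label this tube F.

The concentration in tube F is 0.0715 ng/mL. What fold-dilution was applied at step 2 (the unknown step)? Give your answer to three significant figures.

22.0-fold

Step 1: 0.35 mL brought to 3950 μL → factor 3.95/0.35 = 11.286
Step 2: unknown factor x
Step 3: 0.48 mL brought to 3950 μL → factor 3.95/0.48 = 8.2292
Step 4: 160 μL brought to 960 μL → factor 960/160 = 6
Step 5: 90 μL brought to 5000 μL → factor 5000/90 = 55.556
Step 6: 0.22 mL brought to 45.2 mL → factor 45.2/0.22 = 205.45
Product of known-step factors = 6.3603 × 10^6
Overall factor = 10.0 mg/mL / (0.0715 ng/mL) = 1.3986 × 10^8
x = 1.3986 × 10^8 / 6.3603 × 10^6 = 22.0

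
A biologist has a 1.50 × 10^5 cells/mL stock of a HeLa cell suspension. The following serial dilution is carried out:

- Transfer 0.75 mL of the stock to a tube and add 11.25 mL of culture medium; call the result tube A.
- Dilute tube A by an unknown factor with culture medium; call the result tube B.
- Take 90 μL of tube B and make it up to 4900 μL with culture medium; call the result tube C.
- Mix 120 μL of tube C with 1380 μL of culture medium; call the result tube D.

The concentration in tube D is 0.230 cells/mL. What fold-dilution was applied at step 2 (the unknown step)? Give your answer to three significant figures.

Step 1: 0.75 mL + 11.25 mL = 12 mL total → factor 12/0.75 = 16
Step 2: unknown factor x
Step 3: 90 μL brought to 4900 μL → factor 4900/90 = 54.444
Step 4: 120 μL + 1380 μL = 1500 μL total → factor 1500/120 = 12.5
Product of known-step factors = 10889
Overall factor = 1.50 × 10^5 cells/mL / (0.230 cells/mL) = 6.5217 × 10^5
x = 6.5217 × 10^5 / 10889 = 59.9

59.9-fold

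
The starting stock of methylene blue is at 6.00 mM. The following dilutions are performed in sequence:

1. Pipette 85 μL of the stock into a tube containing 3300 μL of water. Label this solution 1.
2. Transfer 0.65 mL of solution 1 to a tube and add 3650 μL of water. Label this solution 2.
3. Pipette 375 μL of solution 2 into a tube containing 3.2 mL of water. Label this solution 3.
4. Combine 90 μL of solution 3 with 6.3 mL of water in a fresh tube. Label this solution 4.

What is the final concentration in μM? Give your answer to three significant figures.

0.0336 μM

Step 1: 85 μL + 3300 μL = 3385 μL total → factor 3385/85 = 39.824
Step 2: 0.65 mL + 3650 μL = 4.3 mL total → factor 4.3/0.65 = 6.6154
Step 3: 375 μL + 3.2 mL = 3575 μL total → factor 3575/375 = 9.5333
Step 4: 90 μL + 6.3 mL = 6390 μL total → factor 6390/90 = 71
Overall dilution factor = 39.824 × 6.6154 × 9.5333 × 71 = 1.7832 × 10^5
Final = 6.00 mM / 1.7832 × 10^5 = 3.365 × 10^-5 mM = 0.0336 μM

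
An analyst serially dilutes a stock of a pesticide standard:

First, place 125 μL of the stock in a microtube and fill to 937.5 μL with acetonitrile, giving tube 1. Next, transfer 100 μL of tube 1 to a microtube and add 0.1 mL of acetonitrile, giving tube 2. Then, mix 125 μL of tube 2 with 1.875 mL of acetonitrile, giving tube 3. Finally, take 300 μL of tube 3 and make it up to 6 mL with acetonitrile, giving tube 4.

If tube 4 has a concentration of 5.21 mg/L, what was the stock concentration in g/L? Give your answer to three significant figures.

25.0 g/L

Step 1: 125 μL brought to 937.5 μL → factor 937.5/125 = 7.5
Step 2: 100 μL + 0.1 mL = 200 μL total → factor 200/100 = 2
Step 3: 125 μL + 1.875 mL = 2000 μL total → factor 2000/125 = 16
Step 4: 300 μL brought to 6 mL → factor 6000/300 = 20
Overall dilution factor = 7.5 × 2 × 16 × 20 = 4800
Stock = 5.21 mg/L × 4800 = 2.501 × 10^4 mg/L = 25.0 g/L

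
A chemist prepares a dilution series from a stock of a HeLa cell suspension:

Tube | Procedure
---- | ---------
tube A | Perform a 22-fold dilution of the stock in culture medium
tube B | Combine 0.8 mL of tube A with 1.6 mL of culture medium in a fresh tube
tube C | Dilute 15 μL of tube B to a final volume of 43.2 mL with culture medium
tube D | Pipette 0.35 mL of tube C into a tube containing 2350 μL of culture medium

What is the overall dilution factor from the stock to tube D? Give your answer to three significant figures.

1.47 × 10^6

Step 1: 22-fold → factor 22
Step 2: 0.8 mL + 1.6 mL = 2.4 mL total → factor 2.4/0.8 = 3
Step 3: 15 μL brought to 43.2 mL → factor 43200/15 = 2880
Step 4: 0.35 mL + 2350 μL = 2.7 mL total → factor 2.7/0.35 = 7.7143
Overall dilution factor = 22 × 3 × 2880 × 7.7143 = 1.4663 × 10^6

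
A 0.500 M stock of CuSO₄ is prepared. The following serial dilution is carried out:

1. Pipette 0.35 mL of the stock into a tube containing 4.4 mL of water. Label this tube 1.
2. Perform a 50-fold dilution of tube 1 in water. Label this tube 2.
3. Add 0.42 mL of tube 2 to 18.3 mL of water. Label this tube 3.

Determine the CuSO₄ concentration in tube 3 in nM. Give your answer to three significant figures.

Step 1: 0.35 mL + 4.4 mL = 4.75 mL total → factor 4.75/0.35 = 13.571
Step 2: 50-fold → factor 50
Step 3: 0.42 mL + 18.3 mL = 18.72 mL total → factor 18.72/0.42 = 44.571
Overall dilution factor = 13.571 × 50 × 44.571 = 30245
Final = 0.500 M / 30245 = 1.653 × 10^-5 M = 1.65 × 10^4 nM

1.65 × 10^4 nM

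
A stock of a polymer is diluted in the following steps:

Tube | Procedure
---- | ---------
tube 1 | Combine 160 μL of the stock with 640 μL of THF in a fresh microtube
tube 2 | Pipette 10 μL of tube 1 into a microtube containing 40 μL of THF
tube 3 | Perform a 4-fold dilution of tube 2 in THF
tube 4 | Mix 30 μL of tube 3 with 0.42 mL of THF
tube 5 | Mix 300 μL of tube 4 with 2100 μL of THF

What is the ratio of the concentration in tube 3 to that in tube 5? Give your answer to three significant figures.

120

Step 1: 160 μL + 640 μL = 800 μL total → factor 800/160 = 5
Step 2: 10 μL + 40 μL = 50 μL total → factor 50/10 = 5
Step 3: 4-fold → factor 4
Step 4: 30 μL + 0.42 mL = 450 μL total → factor 450/30 = 15
Step 5: 300 μL + 2100 μL = 2400 μL total → factor 2400/300 = 8
Dilution factor to tube 3 = 100; to tube 5 = 12000
[tube 3]/[tube 5] = (factor to tube 5)/(factor to tube 3) = 12000/100 = 120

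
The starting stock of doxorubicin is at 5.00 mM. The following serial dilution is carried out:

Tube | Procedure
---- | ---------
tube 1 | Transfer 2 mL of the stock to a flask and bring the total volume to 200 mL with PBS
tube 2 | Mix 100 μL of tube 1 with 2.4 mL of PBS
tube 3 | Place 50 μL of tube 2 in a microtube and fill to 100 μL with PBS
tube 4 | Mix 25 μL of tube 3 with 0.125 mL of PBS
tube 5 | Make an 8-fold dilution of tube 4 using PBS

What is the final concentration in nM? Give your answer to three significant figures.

Step 1: 2 mL brought to 200 mL → factor 200/2 = 100
Step 2: 100 μL + 2.4 mL = 2500 μL total → factor 2500/100 = 25
Step 3: 50 μL brought to 100 μL → factor 100/50 = 2
Step 4: 25 μL + 0.125 mL = 150 μL total → factor 150/25 = 6
Step 5: 8-fold → factor 8
Overall dilution factor = 100 × 25 × 2 × 6 × 8 = 2.4 × 10^5
Final = 5.00 mM / 2.4 × 10^5 = 2.083 × 10^-5 mM = 20.8 nM

20.8 nM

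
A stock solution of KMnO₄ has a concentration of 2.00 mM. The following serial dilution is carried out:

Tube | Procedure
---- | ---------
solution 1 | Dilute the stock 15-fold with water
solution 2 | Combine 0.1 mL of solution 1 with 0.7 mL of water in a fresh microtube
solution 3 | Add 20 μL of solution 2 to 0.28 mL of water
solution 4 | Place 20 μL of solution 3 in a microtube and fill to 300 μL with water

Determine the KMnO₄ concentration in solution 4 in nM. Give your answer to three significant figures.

74.1 nM

Step 1: 15-fold → factor 15
Step 2: 0.1 mL + 0.7 mL = 0.8 mL total → factor 0.8/0.1 = 8
Step 3: 20 μL + 0.28 mL = 300 μL total → factor 300/20 = 15
Step 4: 20 μL brought to 300 μL → factor 300/20 = 15
Overall dilution factor = 15 × 8 × 15 × 15 = 27000
Final = 2.00 mM / 27000 = 7.407 × 10^-5 mM = 74.1 nM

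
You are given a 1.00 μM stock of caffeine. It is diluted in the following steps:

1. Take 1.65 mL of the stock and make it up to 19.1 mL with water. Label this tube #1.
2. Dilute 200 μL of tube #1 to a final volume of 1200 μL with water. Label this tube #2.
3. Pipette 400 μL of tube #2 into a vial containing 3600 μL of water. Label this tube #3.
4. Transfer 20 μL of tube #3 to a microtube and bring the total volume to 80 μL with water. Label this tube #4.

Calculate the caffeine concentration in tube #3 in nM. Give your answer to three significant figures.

1.44 nM

Step 1: 1.65 mL brought to 19.1 mL → factor 19.1/1.65 = 11.576
Step 2: 200 μL brought to 1200 μL → factor 1200/200 = 6
Step 3: 400 μL + 3600 μL = 4000 μL total → factor 4000/400 = 10
Dilution factor through tube #3 = 11.576 × 6 × 10 = 694.55
[tube #3] = 1.00 μM / 694.55 = 0.001440 μM = 1.44 nM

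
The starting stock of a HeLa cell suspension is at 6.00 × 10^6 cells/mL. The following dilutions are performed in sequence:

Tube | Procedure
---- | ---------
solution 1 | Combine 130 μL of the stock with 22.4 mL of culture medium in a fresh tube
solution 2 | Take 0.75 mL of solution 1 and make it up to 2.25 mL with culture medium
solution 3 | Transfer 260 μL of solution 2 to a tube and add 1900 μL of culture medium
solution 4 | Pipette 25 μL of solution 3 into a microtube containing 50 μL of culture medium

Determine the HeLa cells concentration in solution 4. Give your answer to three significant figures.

Step 1: 130 μL + 22.4 mL = 22530 μL total → factor 22530/130 = 173.31
Step 2: 0.75 mL brought to 2.25 mL → factor 2.25/0.75 = 3
Step 3: 260 μL + 1900 μL = 2160 μL total → factor 2160/260 = 8.3077
Step 4: 25 μL + 50 μL = 75 μL total → factor 75/25 = 3
Overall dilution factor = 173.31 × 3 × 8.3077 × 3 = 12958
Final = 6.00 × 10^6 cells/mL / 12958 = 463 cells/mL

463 cells/mL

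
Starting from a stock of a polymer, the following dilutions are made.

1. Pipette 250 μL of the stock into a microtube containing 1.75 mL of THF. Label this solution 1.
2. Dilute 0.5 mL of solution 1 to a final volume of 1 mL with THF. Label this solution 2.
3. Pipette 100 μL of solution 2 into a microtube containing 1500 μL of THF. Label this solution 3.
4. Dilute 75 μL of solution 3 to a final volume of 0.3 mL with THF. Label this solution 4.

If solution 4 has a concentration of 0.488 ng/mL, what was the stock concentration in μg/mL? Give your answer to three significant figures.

0.500 μg/mL

Step 1: 250 μL + 1.75 mL = 2000 μL total → factor 2000/250 = 8
Step 2: 0.5 mL brought to 1 mL → factor 1/0.5 = 2
Step 3: 100 μL + 1500 μL = 1600 μL total → factor 1600/100 = 16
Step 4: 75 μL brought to 0.3 mL → factor 300/75 = 4
Overall dilution factor = 8 × 2 × 16 × 4 = 1024
Stock = 0.488 ng/mL × 1024 = 499.7 ng/mL = 0.500 μg/mL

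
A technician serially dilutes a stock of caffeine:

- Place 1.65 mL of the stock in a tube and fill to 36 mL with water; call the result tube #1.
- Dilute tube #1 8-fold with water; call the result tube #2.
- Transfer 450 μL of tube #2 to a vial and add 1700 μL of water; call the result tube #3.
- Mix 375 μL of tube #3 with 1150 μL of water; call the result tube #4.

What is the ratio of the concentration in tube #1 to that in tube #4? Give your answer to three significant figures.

Step 1: 1.65 mL brought to 36 mL → factor 36/1.65 = 21.818
Step 2: 8-fold → factor 8
Step 3: 450 μL + 1700 μL = 2150 μL total → factor 2150/450 = 4.7778
Step 4: 375 μL + 1150 μL = 1525 μL total → factor 1525/375 = 4.0667
Dilution factor to tube #1 = 21.818; to tube #4 = 3391.4
[tube #1]/[tube #4] = (factor to tube #4)/(factor to tube #1) = 3391.4/21.818 = 155

155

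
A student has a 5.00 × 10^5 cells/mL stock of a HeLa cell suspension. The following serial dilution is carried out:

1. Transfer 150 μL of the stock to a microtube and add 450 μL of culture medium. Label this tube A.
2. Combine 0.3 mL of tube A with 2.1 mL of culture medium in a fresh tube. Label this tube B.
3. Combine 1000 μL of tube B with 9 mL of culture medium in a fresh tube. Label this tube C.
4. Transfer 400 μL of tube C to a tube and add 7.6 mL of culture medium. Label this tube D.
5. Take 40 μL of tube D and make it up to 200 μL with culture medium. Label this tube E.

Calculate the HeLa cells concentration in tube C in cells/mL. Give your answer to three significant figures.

Step 1: 150 μL + 450 μL = 600 μL total → factor 600/150 = 4
Step 2: 0.3 mL + 2.1 mL = 2.4 mL total → factor 2.4/0.3 = 8
Step 3: 1000 μL + 9 mL = 10000 μL total → factor 10000/1000 = 10
Dilution factor through tube C = 4 × 8 × 10 = 320
[tube C] = 5.00 × 10^5 cells/mL / 320 = 1.56 × 10^3 cells/mL

1.56 × 10^3 cells/mL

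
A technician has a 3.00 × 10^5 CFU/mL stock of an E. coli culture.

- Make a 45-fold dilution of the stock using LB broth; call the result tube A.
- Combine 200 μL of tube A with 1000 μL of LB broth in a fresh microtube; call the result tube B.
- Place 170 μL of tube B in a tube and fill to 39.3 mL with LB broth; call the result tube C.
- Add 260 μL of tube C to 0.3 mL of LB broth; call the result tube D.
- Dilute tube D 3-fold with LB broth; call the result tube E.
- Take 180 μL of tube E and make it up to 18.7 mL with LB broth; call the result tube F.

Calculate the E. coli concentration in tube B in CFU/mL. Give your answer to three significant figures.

Step 1: 45-fold → factor 45
Step 2: 200 μL + 1000 μL = 1200 μL total → factor 1200/200 = 6
Dilution factor through tube B = 45 × 6 = 270
[tube B] = 3.00 × 10^5 CFU/mL / 270 = 1.11 × 10^3 CFU/mL

1.11 × 10^3 CFU/mL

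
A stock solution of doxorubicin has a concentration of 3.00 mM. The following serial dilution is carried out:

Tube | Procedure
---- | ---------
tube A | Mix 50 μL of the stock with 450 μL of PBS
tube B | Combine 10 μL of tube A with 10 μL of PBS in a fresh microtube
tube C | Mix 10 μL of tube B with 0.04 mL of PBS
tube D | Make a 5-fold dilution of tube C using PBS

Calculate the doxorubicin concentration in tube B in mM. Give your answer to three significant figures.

0.150 mM

Step 1: 50 μL + 450 μL = 500 μL total → factor 500/50 = 10
Step 2: 10 μL + 10 μL = 20 μL total → factor 20/10 = 2
Dilution factor through tube B = 10 × 2 = 20
[tube B] = 3.00 mM / 20 = 0.150 mM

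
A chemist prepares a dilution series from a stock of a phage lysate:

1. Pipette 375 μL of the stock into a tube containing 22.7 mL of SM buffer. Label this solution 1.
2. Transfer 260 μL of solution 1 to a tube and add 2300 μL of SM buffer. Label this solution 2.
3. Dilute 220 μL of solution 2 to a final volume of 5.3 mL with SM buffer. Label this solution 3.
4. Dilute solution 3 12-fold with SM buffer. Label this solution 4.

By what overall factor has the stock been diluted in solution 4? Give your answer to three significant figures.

1.75 × 10^5

Step 1: 375 μL + 22.7 mL = 23075 μL total → factor 23075/375 = 61.533
Step 2: 260 μL + 2300 μL = 2560 μL total → factor 2560/260 = 9.8462
Step 3: 220 μL brought to 5.3 mL → factor 5300/220 = 24.091
Step 4: 12-fold → factor 12
Overall dilution factor = 61.533 × 9.8462 × 24.091 × 12 = 1.7515 × 10^5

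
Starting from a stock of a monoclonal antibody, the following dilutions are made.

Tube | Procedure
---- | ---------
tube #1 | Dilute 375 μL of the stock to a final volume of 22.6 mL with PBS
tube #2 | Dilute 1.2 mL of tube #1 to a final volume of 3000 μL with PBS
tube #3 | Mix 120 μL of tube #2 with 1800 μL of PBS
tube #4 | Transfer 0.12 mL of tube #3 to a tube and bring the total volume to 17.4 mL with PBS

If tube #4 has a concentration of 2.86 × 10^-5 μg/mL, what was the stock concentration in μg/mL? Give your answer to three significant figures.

Step 1: 375 μL brought to 22.6 mL → factor 22600/375 = 60.267
Step 2: 1.2 mL brought to 3000 μL → factor 3/1.2 = 2.5
Step 3: 120 μL + 1800 μL = 1920 μL total → factor 1920/120 = 16
Step 4: 0.12 mL brought to 17.4 mL → factor 17.4/0.12 = 145
Overall dilution factor = 60.267 × 2.5 × 16 × 145 = 3.4955 × 10^5
Stock = 2.86 × 10^-5 μg/mL × 3.4955 × 10^5 = 10.0 μg/mL

10.0 μg/mL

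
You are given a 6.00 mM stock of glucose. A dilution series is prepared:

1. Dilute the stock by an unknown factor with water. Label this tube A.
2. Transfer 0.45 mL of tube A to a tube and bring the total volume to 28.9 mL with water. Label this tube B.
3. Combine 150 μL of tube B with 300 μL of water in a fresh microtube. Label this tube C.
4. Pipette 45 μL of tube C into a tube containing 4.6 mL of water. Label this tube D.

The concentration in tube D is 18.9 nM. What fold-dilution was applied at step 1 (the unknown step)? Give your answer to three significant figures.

Step 1: unknown factor x
Step 2: 0.45 mL brought to 28.9 mL → factor 28.9/0.45 = 64.222
Step 3: 150 μL + 300 μL = 450 μL total → factor 450/150 = 3
Step 4: 45 μL + 4.6 mL = 4645 μL total → factor 4645/45 = 103.22
Product of known-step factors = 19887
Overall factor = 6.00 mM / (18.9 nM) = 3.1746 × 10^5
x = 3.1746 × 10^5 / 19887 = 16.0

16.0-fold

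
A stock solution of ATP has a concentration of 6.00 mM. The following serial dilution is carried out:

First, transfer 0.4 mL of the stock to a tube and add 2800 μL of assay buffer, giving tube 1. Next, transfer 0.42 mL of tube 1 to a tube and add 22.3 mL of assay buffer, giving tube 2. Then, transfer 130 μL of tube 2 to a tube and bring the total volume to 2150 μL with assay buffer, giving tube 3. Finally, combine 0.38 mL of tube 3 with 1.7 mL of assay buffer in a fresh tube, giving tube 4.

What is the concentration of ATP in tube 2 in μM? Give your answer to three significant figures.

Step 1: 0.4 mL + 2800 μL = 3.2 mL total → factor 3.2/0.4 = 8
Step 2: 0.42 mL + 22.3 mL = 22.72 mL total → factor 22.72/0.42 = 54.095
Dilution factor through tube 2 = 8 × 54.095 = 432.76
[tube 2] = 6.00 mM / 432.76 = 0.01386 mM = 13.9 μM

13.9 μM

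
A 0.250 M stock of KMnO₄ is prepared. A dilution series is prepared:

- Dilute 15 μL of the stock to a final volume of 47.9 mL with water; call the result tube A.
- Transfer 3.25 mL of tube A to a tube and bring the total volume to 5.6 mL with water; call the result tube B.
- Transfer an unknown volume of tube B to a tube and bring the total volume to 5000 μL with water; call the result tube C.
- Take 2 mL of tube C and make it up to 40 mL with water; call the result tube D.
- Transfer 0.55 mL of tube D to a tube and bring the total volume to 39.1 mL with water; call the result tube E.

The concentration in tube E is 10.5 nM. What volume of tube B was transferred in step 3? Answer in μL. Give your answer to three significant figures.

1.64 × 10^3 μL

Step 1: 15 μL brought to 47.9 mL → factor 47900/15 = 3193.3
Step 2: 3.25 mL brought to 5.6 mL → factor 5.6/3.25 = 1.7231
Step 3: v brought to 5000 μL → factor = 5000 μL/v
Step 4: 2 mL brought to 40 mL → factor 40/2 = 20
Step 5: 0.55 mL brought to 39.1 mL → factor 39.1/0.55 = 71.091
Product of known-step factors = 7.8234 × 10^6
Overall factor = 0.250 M / (10.5 nM) = 2.381 × 10^7
Step-3 factor = 2.381 × 10^7 / 7.8234 × 10^6 = 3.0434
v = 5000 μL / 3.0434 = 1.64 × 10^3 μL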